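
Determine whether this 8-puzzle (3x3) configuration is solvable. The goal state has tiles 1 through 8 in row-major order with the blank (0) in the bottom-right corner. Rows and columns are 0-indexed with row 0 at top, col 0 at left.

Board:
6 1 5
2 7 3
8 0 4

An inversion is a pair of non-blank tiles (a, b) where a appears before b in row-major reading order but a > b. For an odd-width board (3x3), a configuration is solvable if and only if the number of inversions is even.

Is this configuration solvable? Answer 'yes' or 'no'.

Inversions (pairs i<j in row-major order where tile[i] > tile[j] > 0): 11
11 is odd, so the puzzle is not solvable.

Answer: no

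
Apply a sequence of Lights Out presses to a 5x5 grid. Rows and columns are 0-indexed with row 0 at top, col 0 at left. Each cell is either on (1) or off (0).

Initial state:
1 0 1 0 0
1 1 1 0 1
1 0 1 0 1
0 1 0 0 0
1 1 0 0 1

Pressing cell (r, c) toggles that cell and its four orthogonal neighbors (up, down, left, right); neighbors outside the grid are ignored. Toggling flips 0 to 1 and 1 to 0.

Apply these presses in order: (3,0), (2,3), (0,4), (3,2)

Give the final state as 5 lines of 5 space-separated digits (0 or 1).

Answer: 1 0 1 1 1
1 1 1 1 0
0 0 1 1 0
1 1 1 0 0
0 1 1 0 1

Derivation:
After press 1 at (3,0):
1 0 1 0 0
1 1 1 0 1
0 0 1 0 1
1 0 0 0 0
0 1 0 0 1

After press 2 at (2,3):
1 0 1 0 0
1 1 1 1 1
0 0 0 1 0
1 0 0 1 0
0 1 0 0 1

After press 3 at (0,4):
1 0 1 1 1
1 1 1 1 0
0 0 0 1 0
1 0 0 1 0
0 1 0 0 1

After press 4 at (3,2):
1 0 1 1 1
1 1 1 1 0
0 0 1 1 0
1 1 1 0 0
0 1 1 0 1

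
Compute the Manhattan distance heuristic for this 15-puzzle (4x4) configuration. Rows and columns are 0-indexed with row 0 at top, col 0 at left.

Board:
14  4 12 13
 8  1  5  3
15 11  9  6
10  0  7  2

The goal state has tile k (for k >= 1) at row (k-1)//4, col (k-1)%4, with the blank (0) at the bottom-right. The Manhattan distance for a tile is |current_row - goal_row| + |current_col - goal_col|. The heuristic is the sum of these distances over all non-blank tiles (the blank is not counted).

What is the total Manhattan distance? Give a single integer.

Answer: 42

Derivation:
Tile 14: at (0,0), goal (3,1), distance |0-3|+|0-1| = 4
Tile 4: at (0,1), goal (0,3), distance |0-0|+|1-3| = 2
Tile 12: at (0,2), goal (2,3), distance |0-2|+|2-3| = 3
Tile 13: at (0,3), goal (3,0), distance |0-3|+|3-0| = 6
Tile 8: at (1,0), goal (1,3), distance |1-1|+|0-3| = 3
Tile 1: at (1,1), goal (0,0), distance |1-0|+|1-0| = 2
Tile 5: at (1,2), goal (1,0), distance |1-1|+|2-0| = 2
Tile 3: at (1,3), goal (0,2), distance |1-0|+|3-2| = 2
Tile 15: at (2,0), goal (3,2), distance |2-3|+|0-2| = 3
Tile 11: at (2,1), goal (2,2), distance |2-2|+|1-2| = 1
Tile 9: at (2,2), goal (2,0), distance |2-2|+|2-0| = 2
Tile 6: at (2,3), goal (1,1), distance |2-1|+|3-1| = 3
Tile 10: at (3,0), goal (2,1), distance |3-2|+|0-1| = 2
Tile 7: at (3,2), goal (1,2), distance |3-1|+|2-2| = 2
Tile 2: at (3,3), goal (0,1), distance |3-0|+|3-1| = 5
Sum: 4 + 2 + 3 + 6 + 3 + 2 + 2 + 2 + 3 + 1 + 2 + 3 + 2 + 2 + 5 = 42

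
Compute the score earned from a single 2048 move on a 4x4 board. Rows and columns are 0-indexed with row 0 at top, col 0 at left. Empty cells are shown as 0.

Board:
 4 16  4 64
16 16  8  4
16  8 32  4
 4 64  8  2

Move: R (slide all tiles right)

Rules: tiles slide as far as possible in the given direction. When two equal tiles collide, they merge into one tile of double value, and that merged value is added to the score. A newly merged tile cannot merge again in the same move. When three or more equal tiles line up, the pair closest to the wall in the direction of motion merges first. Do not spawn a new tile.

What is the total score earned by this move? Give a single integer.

Answer: 32

Derivation:
Slide right:
row 0: [4, 16, 4, 64] -> [4, 16, 4, 64]  score +0 (running 0)
row 1: [16, 16, 8, 4] -> [0, 32, 8, 4]  score +32 (running 32)
row 2: [16, 8, 32, 4] -> [16, 8, 32, 4]  score +0 (running 32)
row 3: [4, 64, 8, 2] -> [4, 64, 8, 2]  score +0 (running 32)
Board after move:
 4 16  4 64
 0 32  8  4
16  8 32  4
 4 64  8  2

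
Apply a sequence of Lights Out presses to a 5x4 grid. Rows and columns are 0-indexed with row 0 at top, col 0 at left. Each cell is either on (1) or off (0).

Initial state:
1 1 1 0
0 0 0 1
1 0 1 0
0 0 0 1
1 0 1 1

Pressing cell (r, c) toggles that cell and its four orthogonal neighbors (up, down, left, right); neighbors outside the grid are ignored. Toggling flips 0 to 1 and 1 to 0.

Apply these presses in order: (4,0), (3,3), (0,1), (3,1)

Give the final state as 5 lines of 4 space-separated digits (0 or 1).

After press 1 at (4,0):
1 1 1 0
0 0 0 1
1 0 1 0
1 0 0 1
0 1 1 1

After press 2 at (3,3):
1 1 1 0
0 0 0 1
1 0 1 1
1 0 1 0
0 1 1 0

After press 3 at (0,1):
0 0 0 0
0 1 0 1
1 0 1 1
1 0 1 0
0 1 1 0

After press 4 at (3,1):
0 0 0 0
0 1 0 1
1 1 1 1
0 1 0 0
0 0 1 0

Answer: 0 0 0 0
0 1 0 1
1 1 1 1
0 1 0 0
0 0 1 0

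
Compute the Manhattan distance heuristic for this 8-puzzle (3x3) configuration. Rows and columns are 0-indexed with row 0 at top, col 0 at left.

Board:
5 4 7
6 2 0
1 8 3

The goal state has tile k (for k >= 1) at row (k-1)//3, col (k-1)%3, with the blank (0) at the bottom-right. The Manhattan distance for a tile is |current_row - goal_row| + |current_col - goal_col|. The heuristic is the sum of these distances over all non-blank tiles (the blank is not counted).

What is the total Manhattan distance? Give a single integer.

Answer: 15

Derivation:
Tile 5: (0,0)->(1,1) = 2
Tile 4: (0,1)->(1,0) = 2
Tile 7: (0,2)->(2,0) = 4
Tile 6: (1,0)->(1,2) = 2
Tile 2: (1,1)->(0,1) = 1
Tile 1: (2,0)->(0,0) = 2
Tile 8: (2,1)->(2,1) = 0
Tile 3: (2,2)->(0,2) = 2
Sum: 2 + 2 + 4 + 2 + 1 + 2 + 0 + 2 = 15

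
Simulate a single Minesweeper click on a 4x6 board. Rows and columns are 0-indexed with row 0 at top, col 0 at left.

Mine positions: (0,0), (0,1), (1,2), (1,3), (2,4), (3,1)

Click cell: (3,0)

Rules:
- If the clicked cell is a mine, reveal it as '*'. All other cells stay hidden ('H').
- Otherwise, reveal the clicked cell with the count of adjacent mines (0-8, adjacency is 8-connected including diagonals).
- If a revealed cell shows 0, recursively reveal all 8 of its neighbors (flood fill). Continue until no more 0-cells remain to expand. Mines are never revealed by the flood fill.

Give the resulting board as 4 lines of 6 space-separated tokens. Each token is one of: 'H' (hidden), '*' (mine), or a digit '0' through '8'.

H H H H H H
H H H H H H
H H H H H H
1 H H H H H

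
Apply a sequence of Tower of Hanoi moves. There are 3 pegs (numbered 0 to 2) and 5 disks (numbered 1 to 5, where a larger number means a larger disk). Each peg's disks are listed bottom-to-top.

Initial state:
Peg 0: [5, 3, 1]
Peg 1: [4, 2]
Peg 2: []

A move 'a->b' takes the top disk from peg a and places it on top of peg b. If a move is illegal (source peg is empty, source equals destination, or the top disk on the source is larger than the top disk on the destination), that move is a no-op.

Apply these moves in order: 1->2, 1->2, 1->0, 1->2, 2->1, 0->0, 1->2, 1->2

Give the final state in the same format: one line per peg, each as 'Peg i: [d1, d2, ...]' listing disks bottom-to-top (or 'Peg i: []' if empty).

After move 1 (1->2):
Peg 0: [5, 3, 1]
Peg 1: [4]
Peg 2: [2]

After move 2 (1->2):
Peg 0: [5, 3, 1]
Peg 1: [4]
Peg 2: [2]

After move 3 (1->0):
Peg 0: [5, 3, 1]
Peg 1: [4]
Peg 2: [2]

After move 4 (1->2):
Peg 0: [5, 3, 1]
Peg 1: [4]
Peg 2: [2]

After move 5 (2->1):
Peg 0: [5, 3, 1]
Peg 1: [4, 2]
Peg 2: []

After move 6 (0->0):
Peg 0: [5, 3, 1]
Peg 1: [4, 2]
Peg 2: []

After move 7 (1->2):
Peg 0: [5, 3, 1]
Peg 1: [4]
Peg 2: [2]

After move 8 (1->2):
Peg 0: [5, 3, 1]
Peg 1: [4]
Peg 2: [2]

Answer: Peg 0: [5, 3, 1]
Peg 1: [4]
Peg 2: [2]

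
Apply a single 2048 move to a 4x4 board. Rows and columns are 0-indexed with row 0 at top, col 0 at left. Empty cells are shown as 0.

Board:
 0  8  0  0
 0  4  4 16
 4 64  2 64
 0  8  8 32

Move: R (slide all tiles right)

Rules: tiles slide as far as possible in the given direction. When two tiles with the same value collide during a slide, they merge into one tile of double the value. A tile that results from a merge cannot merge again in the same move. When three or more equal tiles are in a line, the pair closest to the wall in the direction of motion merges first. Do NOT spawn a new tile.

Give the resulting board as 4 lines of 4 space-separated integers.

Slide right:
row 0: [0, 8, 0, 0] -> [0, 0, 0, 8]
row 1: [0, 4, 4, 16] -> [0, 0, 8, 16]
row 2: [4, 64, 2, 64] -> [4, 64, 2, 64]
row 3: [0, 8, 8, 32] -> [0, 0, 16, 32]

Answer:  0  0  0  8
 0  0  8 16
 4 64  2 64
 0  0 16 32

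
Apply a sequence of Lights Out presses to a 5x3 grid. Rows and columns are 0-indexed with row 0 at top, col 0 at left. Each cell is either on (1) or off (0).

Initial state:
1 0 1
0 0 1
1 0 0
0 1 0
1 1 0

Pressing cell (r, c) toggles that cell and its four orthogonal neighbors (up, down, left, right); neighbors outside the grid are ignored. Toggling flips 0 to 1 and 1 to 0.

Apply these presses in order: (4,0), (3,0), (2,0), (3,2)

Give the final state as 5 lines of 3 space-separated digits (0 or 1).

Answer: 1 0 1
1 0 1
1 1 1
1 1 1
1 0 1

Derivation:
After press 1 at (4,0):
1 0 1
0 0 1
1 0 0
1 1 0
0 0 0

After press 2 at (3,0):
1 0 1
0 0 1
0 0 0
0 0 0
1 0 0

After press 3 at (2,0):
1 0 1
1 0 1
1 1 0
1 0 0
1 0 0

After press 4 at (3,2):
1 0 1
1 0 1
1 1 1
1 1 1
1 0 1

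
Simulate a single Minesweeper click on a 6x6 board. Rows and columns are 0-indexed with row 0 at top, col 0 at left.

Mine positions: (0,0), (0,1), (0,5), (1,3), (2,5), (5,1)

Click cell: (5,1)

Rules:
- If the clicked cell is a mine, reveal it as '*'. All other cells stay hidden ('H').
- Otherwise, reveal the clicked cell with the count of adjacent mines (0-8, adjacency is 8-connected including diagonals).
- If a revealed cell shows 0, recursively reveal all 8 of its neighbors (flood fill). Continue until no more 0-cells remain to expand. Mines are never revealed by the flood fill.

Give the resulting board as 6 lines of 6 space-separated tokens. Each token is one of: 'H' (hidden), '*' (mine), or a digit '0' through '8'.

H H H H H H
H H H H H H
H H H H H H
H H H H H H
H H H H H H
H * H H H H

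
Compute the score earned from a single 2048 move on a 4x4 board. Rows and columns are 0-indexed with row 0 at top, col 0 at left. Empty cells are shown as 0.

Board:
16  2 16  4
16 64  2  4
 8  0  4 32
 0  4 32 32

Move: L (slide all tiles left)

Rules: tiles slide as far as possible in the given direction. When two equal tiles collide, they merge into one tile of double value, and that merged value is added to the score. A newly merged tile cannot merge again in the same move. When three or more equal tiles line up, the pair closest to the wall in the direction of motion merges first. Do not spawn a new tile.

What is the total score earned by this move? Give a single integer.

Answer: 64

Derivation:
Slide left:
row 0: [16, 2, 16, 4] -> [16, 2, 16, 4]  score +0 (running 0)
row 1: [16, 64, 2, 4] -> [16, 64, 2, 4]  score +0 (running 0)
row 2: [8, 0, 4, 32] -> [8, 4, 32, 0]  score +0 (running 0)
row 3: [0, 4, 32, 32] -> [4, 64, 0, 0]  score +64 (running 64)
Board after move:
16  2 16  4
16 64  2  4
 8  4 32  0
 4 64  0  0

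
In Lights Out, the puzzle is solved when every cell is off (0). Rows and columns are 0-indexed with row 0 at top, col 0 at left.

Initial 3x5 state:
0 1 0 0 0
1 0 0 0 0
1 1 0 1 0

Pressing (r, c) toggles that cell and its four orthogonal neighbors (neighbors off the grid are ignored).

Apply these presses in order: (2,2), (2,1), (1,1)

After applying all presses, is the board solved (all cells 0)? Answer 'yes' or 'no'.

Answer: yes

Derivation:
After press 1 at (2,2):
0 1 0 0 0
1 0 1 0 0
1 0 1 0 0

After press 2 at (2,1):
0 1 0 0 0
1 1 1 0 0
0 1 0 0 0

After press 3 at (1,1):
0 0 0 0 0
0 0 0 0 0
0 0 0 0 0

Lights still on: 0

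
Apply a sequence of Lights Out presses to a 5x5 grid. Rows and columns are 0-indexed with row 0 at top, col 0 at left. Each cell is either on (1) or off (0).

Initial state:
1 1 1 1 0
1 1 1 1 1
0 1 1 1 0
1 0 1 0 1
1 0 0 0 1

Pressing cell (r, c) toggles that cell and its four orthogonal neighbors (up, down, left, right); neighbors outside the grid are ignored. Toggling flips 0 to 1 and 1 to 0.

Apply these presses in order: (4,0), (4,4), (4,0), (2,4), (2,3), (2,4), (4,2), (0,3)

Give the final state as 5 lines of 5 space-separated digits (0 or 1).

Answer: 1 1 0 0 1
1 1 1 1 1
0 1 0 0 1
1 0 0 1 0
1 1 1 0 0

Derivation:
After press 1 at (4,0):
1 1 1 1 0
1 1 1 1 1
0 1 1 1 0
0 0 1 0 1
0 1 0 0 1

After press 2 at (4,4):
1 1 1 1 0
1 1 1 1 1
0 1 1 1 0
0 0 1 0 0
0 1 0 1 0

After press 3 at (4,0):
1 1 1 1 0
1 1 1 1 1
0 1 1 1 0
1 0 1 0 0
1 0 0 1 0

After press 4 at (2,4):
1 1 1 1 0
1 1 1 1 0
0 1 1 0 1
1 0 1 0 1
1 0 0 1 0

After press 5 at (2,3):
1 1 1 1 0
1 1 1 0 0
0 1 0 1 0
1 0 1 1 1
1 0 0 1 0

After press 6 at (2,4):
1 1 1 1 0
1 1 1 0 1
0 1 0 0 1
1 0 1 1 0
1 0 0 1 0

After press 7 at (4,2):
1 1 1 1 0
1 1 1 0 1
0 1 0 0 1
1 0 0 1 0
1 1 1 0 0

After press 8 at (0,3):
1 1 0 0 1
1 1 1 1 1
0 1 0 0 1
1 0 0 1 0
1 1 1 0 0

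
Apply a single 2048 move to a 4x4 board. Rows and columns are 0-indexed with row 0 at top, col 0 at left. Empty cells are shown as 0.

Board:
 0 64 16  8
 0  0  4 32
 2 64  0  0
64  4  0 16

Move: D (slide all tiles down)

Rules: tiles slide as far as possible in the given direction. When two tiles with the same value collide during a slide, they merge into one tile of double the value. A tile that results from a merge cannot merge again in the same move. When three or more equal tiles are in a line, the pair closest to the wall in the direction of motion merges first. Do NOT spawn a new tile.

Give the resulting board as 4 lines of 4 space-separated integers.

Answer:   0   0   0   0
  0   0   0   8
  2 128  16  32
 64   4   4  16

Derivation:
Slide down:
col 0: [0, 0, 2, 64] -> [0, 0, 2, 64]
col 1: [64, 0, 64, 4] -> [0, 0, 128, 4]
col 2: [16, 4, 0, 0] -> [0, 0, 16, 4]
col 3: [8, 32, 0, 16] -> [0, 8, 32, 16]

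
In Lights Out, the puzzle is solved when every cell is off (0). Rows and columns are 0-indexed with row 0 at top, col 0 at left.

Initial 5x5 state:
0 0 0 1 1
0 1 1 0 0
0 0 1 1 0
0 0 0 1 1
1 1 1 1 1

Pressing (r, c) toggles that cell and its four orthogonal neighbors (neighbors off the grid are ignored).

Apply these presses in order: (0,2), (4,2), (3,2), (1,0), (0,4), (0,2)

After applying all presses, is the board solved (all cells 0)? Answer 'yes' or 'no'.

Answer: no

Derivation:
After press 1 at (0,2):
0 1 1 0 1
0 1 0 0 0
0 0 1 1 0
0 0 0 1 1
1 1 1 1 1

After press 2 at (4,2):
0 1 1 0 1
0 1 0 0 0
0 0 1 1 0
0 0 1 1 1
1 0 0 0 1

After press 3 at (3,2):
0 1 1 0 1
0 1 0 0 0
0 0 0 1 0
0 1 0 0 1
1 0 1 0 1

After press 4 at (1,0):
1 1 1 0 1
1 0 0 0 0
1 0 0 1 0
0 1 0 0 1
1 0 1 0 1

After press 5 at (0,4):
1 1 1 1 0
1 0 0 0 1
1 0 0 1 0
0 1 0 0 1
1 0 1 0 1

After press 6 at (0,2):
1 0 0 0 0
1 0 1 0 1
1 0 0 1 0
0 1 0 0 1
1 0 1 0 1

Lights still on: 11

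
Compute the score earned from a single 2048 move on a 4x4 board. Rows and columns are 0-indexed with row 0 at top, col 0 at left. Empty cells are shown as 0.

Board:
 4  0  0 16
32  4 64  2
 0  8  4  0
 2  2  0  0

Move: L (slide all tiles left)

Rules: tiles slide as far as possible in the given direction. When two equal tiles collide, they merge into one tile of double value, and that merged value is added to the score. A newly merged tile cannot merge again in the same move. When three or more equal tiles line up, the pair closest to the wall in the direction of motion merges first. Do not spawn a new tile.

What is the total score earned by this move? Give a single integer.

Slide left:
row 0: [4, 0, 0, 16] -> [4, 16, 0, 0]  score +0 (running 0)
row 1: [32, 4, 64, 2] -> [32, 4, 64, 2]  score +0 (running 0)
row 2: [0, 8, 4, 0] -> [8, 4, 0, 0]  score +0 (running 0)
row 3: [2, 2, 0, 0] -> [4, 0, 0, 0]  score +4 (running 4)
Board after move:
 4 16  0  0
32  4 64  2
 8  4  0  0
 4  0  0  0

Answer: 4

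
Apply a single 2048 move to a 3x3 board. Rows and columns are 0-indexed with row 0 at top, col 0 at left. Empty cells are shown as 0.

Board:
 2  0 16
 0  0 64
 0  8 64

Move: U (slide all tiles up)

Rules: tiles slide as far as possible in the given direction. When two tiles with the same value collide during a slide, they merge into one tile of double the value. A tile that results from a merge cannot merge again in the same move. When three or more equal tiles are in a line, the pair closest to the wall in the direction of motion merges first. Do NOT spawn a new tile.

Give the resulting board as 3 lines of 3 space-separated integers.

Slide up:
col 0: [2, 0, 0] -> [2, 0, 0]
col 1: [0, 0, 8] -> [8, 0, 0]
col 2: [16, 64, 64] -> [16, 128, 0]

Answer:   2   8  16
  0   0 128
  0   0   0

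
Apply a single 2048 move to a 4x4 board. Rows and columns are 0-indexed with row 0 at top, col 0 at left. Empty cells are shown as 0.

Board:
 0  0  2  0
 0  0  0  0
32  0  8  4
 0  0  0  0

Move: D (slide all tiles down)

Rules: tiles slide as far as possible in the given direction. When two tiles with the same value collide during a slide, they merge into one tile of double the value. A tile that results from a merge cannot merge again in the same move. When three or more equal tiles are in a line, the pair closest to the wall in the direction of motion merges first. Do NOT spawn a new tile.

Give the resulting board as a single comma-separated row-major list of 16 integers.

Answer: 0, 0, 0, 0, 0, 0, 0, 0, 0, 0, 2, 0, 32, 0, 8, 4

Derivation:
Slide down:
col 0: [0, 0, 32, 0] -> [0, 0, 0, 32]
col 1: [0, 0, 0, 0] -> [0, 0, 0, 0]
col 2: [2, 0, 8, 0] -> [0, 0, 2, 8]
col 3: [0, 0, 4, 0] -> [0, 0, 0, 4]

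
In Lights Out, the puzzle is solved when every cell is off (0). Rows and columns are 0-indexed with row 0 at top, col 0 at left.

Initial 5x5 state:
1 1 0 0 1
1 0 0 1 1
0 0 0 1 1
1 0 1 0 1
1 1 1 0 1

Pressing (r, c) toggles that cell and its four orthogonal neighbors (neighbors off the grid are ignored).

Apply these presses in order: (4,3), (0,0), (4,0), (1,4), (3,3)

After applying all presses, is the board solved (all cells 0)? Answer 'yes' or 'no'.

After press 1 at (4,3):
1 1 0 0 1
1 0 0 1 1
0 0 0 1 1
1 0 1 1 1
1 1 0 1 0

After press 2 at (0,0):
0 0 0 0 1
0 0 0 1 1
0 0 0 1 1
1 0 1 1 1
1 1 0 1 0

After press 3 at (4,0):
0 0 0 0 1
0 0 0 1 1
0 0 0 1 1
0 0 1 1 1
0 0 0 1 0

After press 4 at (1,4):
0 0 0 0 0
0 0 0 0 0
0 0 0 1 0
0 0 1 1 1
0 0 0 1 0

After press 5 at (3,3):
0 0 0 0 0
0 0 0 0 0
0 0 0 0 0
0 0 0 0 0
0 0 0 0 0

Lights still on: 0

Answer: yes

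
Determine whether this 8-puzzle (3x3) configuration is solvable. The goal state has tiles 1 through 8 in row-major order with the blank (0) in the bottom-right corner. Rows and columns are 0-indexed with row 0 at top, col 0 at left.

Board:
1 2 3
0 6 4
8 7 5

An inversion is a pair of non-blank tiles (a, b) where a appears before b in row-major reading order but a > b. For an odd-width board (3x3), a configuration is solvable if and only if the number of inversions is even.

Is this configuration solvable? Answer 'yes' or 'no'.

Inversions (pairs i<j in row-major order where tile[i] > tile[j] > 0): 5
5 is odd, so the puzzle is not solvable.

Answer: no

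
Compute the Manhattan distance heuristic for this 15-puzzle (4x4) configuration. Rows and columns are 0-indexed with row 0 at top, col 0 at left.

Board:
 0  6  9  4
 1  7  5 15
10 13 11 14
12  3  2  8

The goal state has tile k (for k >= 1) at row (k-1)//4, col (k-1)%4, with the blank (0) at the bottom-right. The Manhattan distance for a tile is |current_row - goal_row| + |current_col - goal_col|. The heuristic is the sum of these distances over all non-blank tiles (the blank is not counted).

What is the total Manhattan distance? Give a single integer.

Tile 6: at (0,1), goal (1,1), distance |0-1|+|1-1| = 1
Tile 9: at (0,2), goal (2,0), distance |0-2|+|2-0| = 4
Tile 4: at (0,3), goal (0,3), distance |0-0|+|3-3| = 0
Tile 1: at (1,0), goal (0,0), distance |1-0|+|0-0| = 1
Tile 7: at (1,1), goal (1,2), distance |1-1|+|1-2| = 1
Tile 5: at (1,2), goal (1,0), distance |1-1|+|2-0| = 2
Tile 15: at (1,3), goal (3,2), distance |1-3|+|3-2| = 3
Tile 10: at (2,0), goal (2,1), distance |2-2|+|0-1| = 1
Tile 13: at (2,1), goal (3,0), distance |2-3|+|1-0| = 2
Tile 11: at (2,2), goal (2,2), distance |2-2|+|2-2| = 0
Tile 14: at (2,3), goal (3,1), distance |2-3|+|3-1| = 3
Tile 12: at (3,0), goal (2,3), distance |3-2|+|0-3| = 4
Tile 3: at (3,1), goal (0,2), distance |3-0|+|1-2| = 4
Tile 2: at (3,2), goal (0,1), distance |3-0|+|2-1| = 4
Tile 8: at (3,3), goal (1,3), distance |3-1|+|3-3| = 2
Sum: 1 + 4 + 0 + 1 + 1 + 2 + 3 + 1 + 2 + 0 + 3 + 4 + 4 + 4 + 2 = 32

Answer: 32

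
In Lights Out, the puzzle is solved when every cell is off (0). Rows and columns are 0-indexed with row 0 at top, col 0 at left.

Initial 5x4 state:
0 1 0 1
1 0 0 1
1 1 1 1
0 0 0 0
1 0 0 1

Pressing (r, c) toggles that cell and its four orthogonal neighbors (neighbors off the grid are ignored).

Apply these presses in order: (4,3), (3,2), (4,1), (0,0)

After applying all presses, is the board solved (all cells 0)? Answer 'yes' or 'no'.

Answer: no

Derivation:
After press 1 at (4,3):
0 1 0 1
1 0 0 1
1 1 1 1
0 0 0 1
1 0 1 0

After press 2 at (3,2):
0 1 0 1
1 0 0 1
1 1 0 1
0 1 1 0
1 0 0 0

After press 3 at (4,1):
0 1 0 1
1 0 0 1
1 1 0 1
0 0 1 0
0 1 1 0

After press 4 at (0,0):
1 0 0 1
0 0 0 1
1 1 0 1
0 0 1 0
0 1 1 0

Lights still on: 9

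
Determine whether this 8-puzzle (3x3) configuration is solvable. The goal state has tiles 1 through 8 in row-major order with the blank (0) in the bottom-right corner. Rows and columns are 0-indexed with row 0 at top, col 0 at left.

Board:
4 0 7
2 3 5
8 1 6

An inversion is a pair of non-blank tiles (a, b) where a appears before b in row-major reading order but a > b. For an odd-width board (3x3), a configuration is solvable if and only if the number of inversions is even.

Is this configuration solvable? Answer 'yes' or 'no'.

Inversions (pairs i<j in row-major order where tile[i] > tile[j] > 0): 13
13 is odd, so the puzzle is not solvable.

Answer: no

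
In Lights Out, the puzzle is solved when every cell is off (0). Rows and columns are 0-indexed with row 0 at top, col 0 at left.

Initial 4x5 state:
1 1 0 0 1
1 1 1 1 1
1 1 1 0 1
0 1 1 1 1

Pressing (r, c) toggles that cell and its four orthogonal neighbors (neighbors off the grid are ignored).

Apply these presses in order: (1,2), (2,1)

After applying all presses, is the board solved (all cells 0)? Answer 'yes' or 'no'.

After press 1 at (1,2):
1 1 1 0 1
1 0 0 0 1
1 1 0 0 1
0 1 1 1 1

After press 2 at (2,1):
1 1 1 0 1
1 1 0 0 1
0 0 1 0 1
0 0 1 1 1

Lights still on: 12

Answer: no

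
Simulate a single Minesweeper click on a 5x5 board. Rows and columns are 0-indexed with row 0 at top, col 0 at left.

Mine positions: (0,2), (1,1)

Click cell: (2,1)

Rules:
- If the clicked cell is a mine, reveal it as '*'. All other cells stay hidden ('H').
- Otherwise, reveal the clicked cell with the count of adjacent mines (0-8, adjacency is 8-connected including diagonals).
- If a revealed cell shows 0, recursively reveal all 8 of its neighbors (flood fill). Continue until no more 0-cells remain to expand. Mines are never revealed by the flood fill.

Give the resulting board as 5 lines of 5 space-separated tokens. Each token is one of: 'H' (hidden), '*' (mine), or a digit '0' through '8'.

H H H H H
H H H H H
H 1 H H H
H H H H H
H H H H H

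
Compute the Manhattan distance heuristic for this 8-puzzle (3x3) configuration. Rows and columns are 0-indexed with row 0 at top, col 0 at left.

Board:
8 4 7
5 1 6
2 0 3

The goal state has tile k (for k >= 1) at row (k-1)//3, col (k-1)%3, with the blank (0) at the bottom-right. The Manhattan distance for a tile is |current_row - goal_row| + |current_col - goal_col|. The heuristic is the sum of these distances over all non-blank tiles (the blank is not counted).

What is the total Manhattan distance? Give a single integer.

Tile 8: (0,0)->(2,1) = 3
Tile 4: (0,1)->(1,0) = 2
Tile 7: (0,2)->(2,0) = 4
Tile 5: (1,0)->(1,1) = 1
Tile 1: (1,1)->(0,0) = 2
Tile 6: (1,2)->(1,2) = 0
Tile 2: (2,0)->(0,1) = 3
Tile 3: (2,2)->(0,2) = 2
Sum: 3 + 2 + 4 + 1 + 2 + 0 + 3 + 2 = 17

Answer: 17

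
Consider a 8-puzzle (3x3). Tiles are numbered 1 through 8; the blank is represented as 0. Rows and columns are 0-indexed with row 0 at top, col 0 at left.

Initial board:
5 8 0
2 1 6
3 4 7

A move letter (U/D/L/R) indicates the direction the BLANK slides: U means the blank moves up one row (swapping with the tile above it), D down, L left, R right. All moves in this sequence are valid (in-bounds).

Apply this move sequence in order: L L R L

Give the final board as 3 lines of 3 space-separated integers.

After move 1 (L):
5 0 8
2 1 6
3 4 7

After move 2 (L):
0 5 8
2 1 6
3 4 7

After move 3 (R):
5 0 8
2 1 6
3 4 7

After move 4 (L):
0 5 8
2 1 6
3 4 7

Answer: 0 5 8
2 1 6
3 4 7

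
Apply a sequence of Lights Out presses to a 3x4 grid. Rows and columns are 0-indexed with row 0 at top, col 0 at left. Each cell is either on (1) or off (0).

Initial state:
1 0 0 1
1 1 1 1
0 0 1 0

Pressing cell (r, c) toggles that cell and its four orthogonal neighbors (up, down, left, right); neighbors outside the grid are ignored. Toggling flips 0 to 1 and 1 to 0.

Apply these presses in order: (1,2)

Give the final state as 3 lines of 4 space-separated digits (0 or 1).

After press 1 at (1,2):
1 0 1 1
1 0 0 0
0 0 0 0

Answer: 1 0 1 1
1 0 0 0
0 0 0 0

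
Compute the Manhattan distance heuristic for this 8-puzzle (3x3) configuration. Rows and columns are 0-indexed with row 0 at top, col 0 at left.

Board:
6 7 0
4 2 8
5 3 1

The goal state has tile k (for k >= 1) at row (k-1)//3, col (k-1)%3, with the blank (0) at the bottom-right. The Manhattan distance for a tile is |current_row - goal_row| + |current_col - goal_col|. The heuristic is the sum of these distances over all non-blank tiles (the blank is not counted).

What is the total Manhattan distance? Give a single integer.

Tile 6: at (0,0), goal (1,2), distance |0-1|+|0-2| = 3
Tile 7: at (0,1), goal (2,0), distance |0-2|+|1-0| = 3
Tile 4: at (1,0), goal (1,0), distance |1-1|+|0-0| = 0
Tile 2: at (1,1), goal (0,1), distance |1-0|+|1-1| = 1
Tile 8: at (1,2), goal (2,1), distance |1-2|+|2-1| = 2
Tile 5: at (2,0), goal (1,1), distance |2-1|+|0-1| = 2
Tile 3: at (2,1), goal (0,2), distance |2-0|+|1-2| = 3
Tile 1: at (2,2), goal (0,0), distance |2-0|+|2-0| = 4
Sum: 3 + 3 + 0 + 1 + 2 + 2 + 3 + 4 = 18

Answer: 18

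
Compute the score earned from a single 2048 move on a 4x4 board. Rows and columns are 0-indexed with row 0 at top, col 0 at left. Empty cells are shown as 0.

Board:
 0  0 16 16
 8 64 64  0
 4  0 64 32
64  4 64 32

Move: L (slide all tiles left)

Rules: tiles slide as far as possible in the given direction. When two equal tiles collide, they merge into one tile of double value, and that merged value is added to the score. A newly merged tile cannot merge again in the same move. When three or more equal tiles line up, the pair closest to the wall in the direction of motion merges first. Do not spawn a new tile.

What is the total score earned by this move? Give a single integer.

Answer: 160

Derivation:
Slide left:
row 0: [0, 0, 16, 16] -> [32, 0, 0, 0]  score +32 (running 32)
row 1: [8, 64, 64, 0] -> [8, 128, 0, 0]  score +128 (running 160)
row 2: [4, 0, 64, 32] -> [4, 64, 32, 0]  score +0 (running 160)
row 3: [64, 4, 64, 32] -> [64, 4, 64, 32]  score +0 (running 160)
Board after move:
 32   0   0   0
  8 128   0   0
  4  64  32   0
 64   4  64  32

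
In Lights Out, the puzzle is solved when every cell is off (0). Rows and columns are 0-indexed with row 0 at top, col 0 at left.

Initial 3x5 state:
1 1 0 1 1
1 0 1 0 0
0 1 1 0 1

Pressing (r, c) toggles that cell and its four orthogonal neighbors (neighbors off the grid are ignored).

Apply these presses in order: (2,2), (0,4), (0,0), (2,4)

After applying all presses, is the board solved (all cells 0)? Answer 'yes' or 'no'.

Answer: yes

Derivation:
After press 1 at (2,2):
1 1 0 1 1
1 0 0 0 0
0 0 0 1 1

After press 2 at (0,4):
1 1 0 0 0
1 0 0 0 1
0 0 0 1 1

After press 3 at (0,0):
0 0 0 0 0
0 0 0 0 1
0 0 0 1 1

After press 4 at (2,4):
0 0 0 0 0
0 0 0 0 0
0 0 0 0 0

Lights still on: 0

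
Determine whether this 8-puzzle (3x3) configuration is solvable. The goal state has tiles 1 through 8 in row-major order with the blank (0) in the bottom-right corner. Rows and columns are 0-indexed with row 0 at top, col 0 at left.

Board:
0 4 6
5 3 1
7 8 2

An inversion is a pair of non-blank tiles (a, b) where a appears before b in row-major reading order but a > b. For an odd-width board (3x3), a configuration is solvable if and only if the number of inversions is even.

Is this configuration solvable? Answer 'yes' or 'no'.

Answer: yes

Derivation:
Inversions (pairs i<j in row-major order where tile[i] > tile[j] > 0): 14
14 is even, so the puzzle is solvable.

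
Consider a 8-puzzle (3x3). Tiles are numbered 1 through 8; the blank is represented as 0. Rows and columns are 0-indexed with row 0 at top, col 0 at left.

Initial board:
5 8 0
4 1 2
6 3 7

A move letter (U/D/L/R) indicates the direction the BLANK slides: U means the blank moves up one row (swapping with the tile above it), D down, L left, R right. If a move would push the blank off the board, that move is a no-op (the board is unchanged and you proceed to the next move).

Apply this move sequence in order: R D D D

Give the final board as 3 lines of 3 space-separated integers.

After move 1 (R):
5 8 0
4 1 2
6 3 7

After move 2 (D):
5 8 2
4 1 0
6 3 7

After move 3 (D):
5 8 2
4 1 7
6 3 0

After move 4 (D):
5 8 2
4 1 7
6 3 0

Answer: 5 8 2
4 1 7
6 3 0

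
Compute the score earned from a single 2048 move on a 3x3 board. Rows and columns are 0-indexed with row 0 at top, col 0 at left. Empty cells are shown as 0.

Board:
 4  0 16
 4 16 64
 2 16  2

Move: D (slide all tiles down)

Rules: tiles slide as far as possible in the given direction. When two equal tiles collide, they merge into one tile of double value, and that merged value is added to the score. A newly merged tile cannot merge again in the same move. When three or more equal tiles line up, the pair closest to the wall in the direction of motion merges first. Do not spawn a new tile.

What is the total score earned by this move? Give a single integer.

Answer: 40

Derivation:
Slide down:
col 0: [4, 4, 2] -> [0, 8, 2]  score +8 (running 8)
col 1: [0, 16, 16] -> [0, 0, 32]  score +32 (running 40)
col 2: [16, 64, 2] -> [16, 64, 2]  score +0 (running 40)
Board after move:
 0  0 16
 8  0 64
 2 32  2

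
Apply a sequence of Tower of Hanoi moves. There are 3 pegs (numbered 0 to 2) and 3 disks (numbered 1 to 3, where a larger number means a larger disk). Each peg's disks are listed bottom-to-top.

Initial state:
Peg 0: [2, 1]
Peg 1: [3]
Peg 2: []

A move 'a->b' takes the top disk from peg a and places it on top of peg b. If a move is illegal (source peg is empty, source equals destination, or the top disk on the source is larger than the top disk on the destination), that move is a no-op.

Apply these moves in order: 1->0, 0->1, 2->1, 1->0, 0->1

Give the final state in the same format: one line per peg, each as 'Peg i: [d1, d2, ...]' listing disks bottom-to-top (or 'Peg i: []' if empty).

After move 1 (1->0):
Peg 0: [2, 1]
Peg 1: [3]
Peg 2: []

After move 2 (0->1):
Peg 0: [2]
Peg 1: [3, 1]
Peg 2: []

After move 3 (2->1):
Peg 0: [2]
Peg 1: [3, 1]
Peg 2: []

After move 4 (1->0):
Peg 0: [2, 1]
Peg 1: [3]
Peg 2: []

After move 5 (0->1):
Peg 0: [2]
Peg 1: [3, 1]
Peg 2: []

Answer: Peg 0: [2]
Peg 1: [3, 1]
Peg 2: []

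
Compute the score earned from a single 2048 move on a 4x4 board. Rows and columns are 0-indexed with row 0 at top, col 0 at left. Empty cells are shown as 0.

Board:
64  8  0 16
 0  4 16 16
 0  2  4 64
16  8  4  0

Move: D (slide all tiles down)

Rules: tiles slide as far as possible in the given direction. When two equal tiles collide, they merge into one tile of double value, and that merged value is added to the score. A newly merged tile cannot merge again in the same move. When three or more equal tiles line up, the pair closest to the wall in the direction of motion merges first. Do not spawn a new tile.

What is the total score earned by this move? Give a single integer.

Answer: 40

Derivation:
Slide down:
col 0: [64, 0, 0, 16] -> [0, 0, 64, 16]  score +0 (running 0)
col 1: [8, 4, 2, 8] -> [8, 4, 2, 8]  score +0 (running 0)
col 2: [0, 16, 4, 4] -> [0, 0, 16, 8]  score +8 (running 8)
col 3: [16, 16, 64, 0] -> [0, 0, 32, 64]  score +32 (running 40)
Board after move:
 0  8  0  0
 0  4  0  0
64  2 16 32
16  8  8 64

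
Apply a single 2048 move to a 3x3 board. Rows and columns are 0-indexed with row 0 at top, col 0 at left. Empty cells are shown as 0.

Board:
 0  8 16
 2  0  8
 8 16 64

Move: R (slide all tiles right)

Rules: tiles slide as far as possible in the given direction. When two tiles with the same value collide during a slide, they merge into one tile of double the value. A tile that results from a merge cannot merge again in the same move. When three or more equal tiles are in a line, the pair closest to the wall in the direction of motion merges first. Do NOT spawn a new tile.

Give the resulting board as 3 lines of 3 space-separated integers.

Slide right:
row 0: [0, 8, 16] -> [0, 8, 16]
row 1: [2, 0, 8] -> [0, 2, 8]
row 2: [8, 16, 64] -> [8, 16, 64]

Answer:  0  8 16
 0  2  8
 8 16 64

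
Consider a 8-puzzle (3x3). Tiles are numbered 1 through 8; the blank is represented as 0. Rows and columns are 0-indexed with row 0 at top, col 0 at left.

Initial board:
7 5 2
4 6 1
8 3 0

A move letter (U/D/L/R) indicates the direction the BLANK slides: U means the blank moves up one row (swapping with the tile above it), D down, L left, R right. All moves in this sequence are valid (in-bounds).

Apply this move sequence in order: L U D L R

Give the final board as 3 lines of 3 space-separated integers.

Answer: 7 5 2
4 6 1
8 0 3

Derivation:
After move 1 (L):
7 5 2
4 6 1
8 0 3

After move 2 (U):
7 5 2
4 0 1
8 6 3

After move 3 (D):
7 5 2
4 6 1
8 0 3

After move 4 (L):
7 5 2
4 6 1
0 8 3

After move 5 (R):
7 5 2
4 6 1
8 0 3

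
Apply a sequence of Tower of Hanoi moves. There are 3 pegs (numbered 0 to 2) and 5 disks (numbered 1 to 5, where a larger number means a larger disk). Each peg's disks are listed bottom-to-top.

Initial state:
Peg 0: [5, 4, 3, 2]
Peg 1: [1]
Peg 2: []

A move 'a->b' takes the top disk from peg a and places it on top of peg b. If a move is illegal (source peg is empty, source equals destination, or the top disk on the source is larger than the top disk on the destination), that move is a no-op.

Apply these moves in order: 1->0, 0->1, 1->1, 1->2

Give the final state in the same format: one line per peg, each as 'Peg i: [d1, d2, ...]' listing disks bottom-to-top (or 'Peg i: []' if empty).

Answer: Peg 0: [5, 4, 3, 2]
Peg 1: []
Peg 2: [1]

Derivation:
After move 1 (1->0):
Peg 0: [5, 4, 3, 2, 1]
Peg 1: []
Peg 2: []

After move 2 (0->1):
Peg 0: [5, 4, 3, 2]
Peg 1: [1]
Peg 2: []

After move 3 (1->1):
Peg 0: [5, 4, 3, 2]
Peg 1: [1]
Peg 2: []

After move 4 (1->2):
Peg 0: [5, 4, 3, 2]
Peg 1: []
Peg 2: [1]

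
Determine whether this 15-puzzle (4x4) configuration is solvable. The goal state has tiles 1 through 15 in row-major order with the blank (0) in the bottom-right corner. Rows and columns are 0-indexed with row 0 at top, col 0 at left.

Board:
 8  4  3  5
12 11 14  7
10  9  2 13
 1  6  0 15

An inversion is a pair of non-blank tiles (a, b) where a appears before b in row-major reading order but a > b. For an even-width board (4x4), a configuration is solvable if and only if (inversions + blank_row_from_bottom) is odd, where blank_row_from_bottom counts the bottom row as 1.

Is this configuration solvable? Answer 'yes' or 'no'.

Inversions: 47
Blank is in row 3 (0-indexed from top), which is row 1 counting from the bottom (bottom = 1).
47 + 1 = 48, which is even, so the puzzle is not solvable.

Answer: no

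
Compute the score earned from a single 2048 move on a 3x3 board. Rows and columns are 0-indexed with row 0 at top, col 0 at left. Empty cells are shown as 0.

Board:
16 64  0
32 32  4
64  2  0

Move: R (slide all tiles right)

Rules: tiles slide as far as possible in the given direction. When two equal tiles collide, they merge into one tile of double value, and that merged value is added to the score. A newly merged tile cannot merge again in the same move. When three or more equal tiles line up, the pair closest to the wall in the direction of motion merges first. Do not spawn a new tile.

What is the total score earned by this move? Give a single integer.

Answer: 64

Derivation:
Slide right:
row 0: [16, 64, 0] -> [0, 16, 64]  score +0 (running 0)
row 1: [32, 32, 4] -> [0, 64, 4]  score +64 (running 64)
row 2: [64, 2, 0] -> [0, 64, 2]  score +0 (running 64)
Board after move:
 0 16 64
 0 64  4
 0 64  2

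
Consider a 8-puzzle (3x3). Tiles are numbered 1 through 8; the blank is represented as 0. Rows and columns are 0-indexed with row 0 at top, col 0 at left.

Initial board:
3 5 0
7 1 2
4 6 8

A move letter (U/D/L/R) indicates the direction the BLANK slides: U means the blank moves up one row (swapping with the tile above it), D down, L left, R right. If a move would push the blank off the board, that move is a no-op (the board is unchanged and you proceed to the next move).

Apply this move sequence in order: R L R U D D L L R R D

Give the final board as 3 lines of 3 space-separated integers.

Answer: 3 5 2
7 1 8
4 6 0

Derivation:
After move 1 (R):
3 5 0
7 1 2
4 6 8

After move 2 (L):
3 0 5
7 1 2
4 6 8

After move 3 (R):
3 5 0
7 1 2
4 6 8

After move 4 (U):
3 5 0
7 1 2
4 6 8

After move 5 (D):
3 5 2
7 1 0
4 6 8

After move 6 (D):
3 5 2
7 1 8
4 6 0

After move 7 (L):
3 5 2
7 1 8
4 0 6

After move 8 (L):
3 5 2
7 1 8
0 4 6

After move 9 (R):
3 5 2
7 1 8
4 0 6

After move 10 (R):
3 5 2
7 1 8
4 6 0

After move 11 (D):
3 5 2
7 1 8
4 6 0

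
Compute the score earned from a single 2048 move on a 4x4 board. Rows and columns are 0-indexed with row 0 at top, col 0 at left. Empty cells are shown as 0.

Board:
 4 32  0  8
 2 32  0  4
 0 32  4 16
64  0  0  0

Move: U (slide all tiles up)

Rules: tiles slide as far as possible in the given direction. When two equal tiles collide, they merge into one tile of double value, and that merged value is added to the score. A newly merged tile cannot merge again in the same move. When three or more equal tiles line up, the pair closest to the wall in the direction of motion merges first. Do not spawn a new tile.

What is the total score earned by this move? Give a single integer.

Answer: 64

Derivation:
Slide up:
col 0: [4, 2, 0, 64] -> [4, 2, 64, 0]  score +0 (running 0)
col 1: [32, 32, 32, 0] -> [64, 32, 0, 0]  score +64 (running 64)
col 2: [0, 0, 4, 0] -> [4, 0, 0, 0]  score +0 (running 64)
col 3: [8, 4, 16, 0] -> [8, 4, 16, 0]  score +0 (running 64)
Board after move:
 4 64  4  8
 2 32  0  4
64  0  0 16
 0  0  0  0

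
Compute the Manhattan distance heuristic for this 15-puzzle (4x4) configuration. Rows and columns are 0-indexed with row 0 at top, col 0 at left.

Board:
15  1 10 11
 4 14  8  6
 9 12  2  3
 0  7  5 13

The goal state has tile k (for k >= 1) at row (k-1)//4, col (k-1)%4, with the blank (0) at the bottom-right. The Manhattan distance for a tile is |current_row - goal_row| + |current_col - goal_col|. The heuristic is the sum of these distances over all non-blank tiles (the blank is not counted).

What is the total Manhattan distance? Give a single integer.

Tile 15: (0,0)->(3,2) = 5
Tile 1: (0,1)->(0,0) = 1
Tile 10: (0,2)->(2,1) = 3
Tile 11: (0,3)->(2,2) = 3
Tile 4: (1,0)->(0,3) = 4
Tile 14: (1,1)->(3,1) = 2
Tile 8: (1,2)->(1,3) = 1
Tile 6: (1,3)->(1,1) = 2
Tile 9: (2,0)->(2,0) = 0
Tile 12: (2,1)->(2,3) = 2
Tile 2: (2,2)->(0,1) = 3
Tile 3: (2,3)->(0,2) = 3
Tile 7: (3,1)->(1,2) = 3
Tile 5: (3,2)->(1,0) = 4
Tile 13: (3,3)->(3,0) = 3
Sum: 5 + 1 + 3 + 3 + 4 + 2 + 1 + 2 + 0 + 2 + 3 + 3 + 3 + 4 + 3 = 39

Answer: 39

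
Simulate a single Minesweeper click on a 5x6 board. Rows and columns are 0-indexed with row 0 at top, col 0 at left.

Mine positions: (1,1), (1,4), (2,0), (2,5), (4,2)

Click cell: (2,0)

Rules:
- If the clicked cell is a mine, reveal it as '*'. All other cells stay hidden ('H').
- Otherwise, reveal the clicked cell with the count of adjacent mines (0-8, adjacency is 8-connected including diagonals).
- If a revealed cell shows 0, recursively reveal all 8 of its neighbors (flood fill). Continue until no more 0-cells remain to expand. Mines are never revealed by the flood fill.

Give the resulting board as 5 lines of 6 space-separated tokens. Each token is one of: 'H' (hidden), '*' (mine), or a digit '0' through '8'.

H H H H H H
H H H H H H
* H H H H H
H H H H H H
H H H H H H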